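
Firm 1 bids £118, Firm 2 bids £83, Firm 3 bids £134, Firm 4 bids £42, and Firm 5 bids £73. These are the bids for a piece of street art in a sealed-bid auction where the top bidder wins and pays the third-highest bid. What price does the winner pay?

Sorted high to low: Firm 3 £134 > Firm 1 £118 > Firm 2 £83 > Firm 5 £73 > Firm 4 £42.
Firm 3 is the highest bidder, so Firm 3 wins.
Under the third-price rule, the price is the third-highest bid: £83.

Price paid: £83.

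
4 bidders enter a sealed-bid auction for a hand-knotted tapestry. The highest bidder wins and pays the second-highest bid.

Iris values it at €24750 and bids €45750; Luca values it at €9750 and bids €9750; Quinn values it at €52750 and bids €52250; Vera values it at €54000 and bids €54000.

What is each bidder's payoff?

Iris €0, Luca €0, Quinn €0, Vera €1750.

Ordered from highest: Vera €54000 > Quinn €52250 > Iris €45750 > Luca €9750.
Vera has the top bid and wins; the price is the second-highest bid, €52250.
Vera's payoff = €54000 − €52250 = €1750. All other bidders lose, so their payoff is 0.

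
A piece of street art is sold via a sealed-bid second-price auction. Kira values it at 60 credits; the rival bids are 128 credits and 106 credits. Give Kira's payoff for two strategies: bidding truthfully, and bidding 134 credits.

(a) 0 credits  (b) -68 credits

The highest competing bid is 128 credits.
Bidding truthfully at 60 credits: the top bid is 128 credits (a rival), so Kira loses. Payoff = 0 credits.
Bidding 134 credits: Kira has the top bid, wins, and pays the second-highest bid 128 credits. Payoff = 60 credits − 128 credits = -68 credits.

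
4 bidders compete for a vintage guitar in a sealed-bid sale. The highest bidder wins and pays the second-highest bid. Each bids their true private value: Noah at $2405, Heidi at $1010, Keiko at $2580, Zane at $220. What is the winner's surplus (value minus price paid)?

Winner's surplus: $175.

Ranking the bids: Keiko $2580; Noah $2405; Heidi $1010; Zane $220.
Keiko wins with the top bid and pays the second-highest, $2405.
Surplus = $2580 − $2405 = $175.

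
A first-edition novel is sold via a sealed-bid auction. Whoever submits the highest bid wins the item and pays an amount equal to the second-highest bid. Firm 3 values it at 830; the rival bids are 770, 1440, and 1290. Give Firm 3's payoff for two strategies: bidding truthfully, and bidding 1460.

The highest competing bid is 1440.
Bidding truthfully at 830: the top bid is 1440 (a rival), so Firm 3 loses. Payoff = 0.
Bidding 1460: Firm 3 has the top bid, wins, and pays the second-highest bid 1440. Payoff = 830 − 1440 = -610.

(a) 0  (b) -610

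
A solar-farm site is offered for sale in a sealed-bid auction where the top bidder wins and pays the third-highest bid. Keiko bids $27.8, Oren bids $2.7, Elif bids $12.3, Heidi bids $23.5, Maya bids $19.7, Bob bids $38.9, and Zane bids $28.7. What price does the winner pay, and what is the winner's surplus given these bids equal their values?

Ranking the bids: Bob $38.9 > Zane $28.7 > Keiko $27.8 > Heidi $23.5 > Maya $19.7 > Elif $12.3 > Oren $2.7.
Bob is the highest bidder, so Bob wins.
Under the third-price rule, the price is the third-highest bid: $27.8.
Surplus = $38.9 − $27.8 = $11.1.

Price $27.8; surplus $11.1.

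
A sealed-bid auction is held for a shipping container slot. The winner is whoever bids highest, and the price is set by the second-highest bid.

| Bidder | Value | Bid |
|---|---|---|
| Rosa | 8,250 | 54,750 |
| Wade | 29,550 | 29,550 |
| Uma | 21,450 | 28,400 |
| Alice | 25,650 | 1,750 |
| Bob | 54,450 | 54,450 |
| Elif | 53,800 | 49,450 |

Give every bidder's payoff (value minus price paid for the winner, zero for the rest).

Payoffs: Rosa -46,200, Wade 0, Uma 0, Alice 0, Bob 0, Elif 0.

Sorted high to low: Rosa 54,750 > Bob 54,450 > Elif 49,450 > Wade 29,550 > Uma 28,400 > Alice 1,750.
Rosa has the top bid and wins; the price is the second-highest bid, 54,450.
Rosa's payoff = 8,250 − 54,450 = -46,200. All other bidders lose, so their payoff is 0.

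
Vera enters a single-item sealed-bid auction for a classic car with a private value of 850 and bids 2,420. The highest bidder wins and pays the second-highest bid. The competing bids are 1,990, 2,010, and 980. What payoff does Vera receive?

-1,160

Highest competing bid: 2,010.
Vera's bid 2,420 is the highest overall, so Vera wins and pays the second-highest bid, 2,010.
Payoff = value − price = 850 − 2,010 = -1,160.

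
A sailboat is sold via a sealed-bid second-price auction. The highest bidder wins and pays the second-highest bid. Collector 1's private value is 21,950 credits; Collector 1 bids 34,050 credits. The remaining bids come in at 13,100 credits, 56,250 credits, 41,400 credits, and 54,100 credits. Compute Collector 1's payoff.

Highest competing bid: 56,250 credits.
Collector 1's bid 34,050 credits is not the highest, so Collector 1 loses, pays nothing, and earns zero payoff.

The bidder's payoff: 0 credits.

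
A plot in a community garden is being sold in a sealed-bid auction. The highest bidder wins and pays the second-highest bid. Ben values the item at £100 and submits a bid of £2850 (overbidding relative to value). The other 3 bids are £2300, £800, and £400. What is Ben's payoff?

Highest competing bid: £2300.
Ben's bid £2850 is the highest overall, so Ben wins and pays the second-highest bid, £2300.
Payoff = value − price = £100 − £2300 = -£2200.
Overbidding won the item at a price above value — truthful bidding would have avoided this loss.

Ben's payoff: -£2200.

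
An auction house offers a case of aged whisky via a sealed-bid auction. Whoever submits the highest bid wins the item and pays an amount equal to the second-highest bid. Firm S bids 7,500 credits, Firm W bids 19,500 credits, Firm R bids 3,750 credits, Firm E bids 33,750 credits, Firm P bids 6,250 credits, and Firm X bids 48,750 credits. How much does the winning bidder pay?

The winner pays 33,750 credits.

Sorted high to low: Firm X 48,750 credits, then Firm E 33,750 credits, then Firm W 19,500 credits, then Firm S 7,500 credits, then Firm P 6,250 credits, then Firm R 3,750 credits.
Firm X has the highest bid, so Firm X wins.
The second-highest bid is 33,750 credits, so that is what Firm X pays.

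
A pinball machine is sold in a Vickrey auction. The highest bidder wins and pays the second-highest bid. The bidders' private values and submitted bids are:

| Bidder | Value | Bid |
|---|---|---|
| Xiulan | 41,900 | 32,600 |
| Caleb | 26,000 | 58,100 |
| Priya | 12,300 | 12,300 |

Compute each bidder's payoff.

Payoffs: Xiulan 0, Caleb -6,600, Priya 0.

Ordered from highest: Caleb 58,100 > Xiulan 32,600 > Priya 12,300.
Caleb has the top bid and wins; the price is the second-highest bid, 32,600.
Caleb's payoff = 26,000 − 32,600 = -6,600. All other bidders lose, so their payoff is 0.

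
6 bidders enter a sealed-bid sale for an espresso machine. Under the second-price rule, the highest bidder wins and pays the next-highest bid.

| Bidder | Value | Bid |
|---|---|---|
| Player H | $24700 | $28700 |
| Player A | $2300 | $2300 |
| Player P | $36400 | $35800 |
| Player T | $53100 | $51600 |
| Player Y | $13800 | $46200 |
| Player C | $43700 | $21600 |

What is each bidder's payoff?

Ordered from highest: Player T $51600, then Player Y $46200, then Player P $35800, then Player H $28700, then Player C $21600, then Player A $2300.
Player T has the top bid and wins; the price is the second-highest bid, $46200.
Player T's payoff = $53100 − $46200 = $6900. All other bidders lose, so their payoff is 0.

Payoffs: Player H $0, Player A $0, Player P $0, Player T $6900, Player Y $0, Player C $0.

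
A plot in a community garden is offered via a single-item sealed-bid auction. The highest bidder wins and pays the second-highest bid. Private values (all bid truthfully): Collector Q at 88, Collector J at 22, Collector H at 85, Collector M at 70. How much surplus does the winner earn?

Winner's surplus: 3.

Ranking the bids: Collector Q 88; Collector H 85; Collector M 70; Collector J 22.
Collector Q wins with the top bid and pays the second-highest, 85.
Surplus = 88 − 85 = 3.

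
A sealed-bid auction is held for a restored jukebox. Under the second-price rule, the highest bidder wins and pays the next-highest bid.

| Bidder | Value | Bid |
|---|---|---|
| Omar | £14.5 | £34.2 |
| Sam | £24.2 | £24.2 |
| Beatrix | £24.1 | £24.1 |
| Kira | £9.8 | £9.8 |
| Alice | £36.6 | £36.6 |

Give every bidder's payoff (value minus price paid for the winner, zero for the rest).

Bids in descending order: Alice £36.6; Omar £34.2; Sam £24.2; Beatrix £24.1; Kira £9.8.
Alice has the top bid and wins; the price is the second-highest bid, £34.2.
Alice's payoff = £36.6 − £34.2 = £2.4. All other bidders lose, so their payoff is 0.

Payoffs: Omar £0.0, Sam £0.0, Beatrix £0.0, Kira £0.0, Alice £2.4.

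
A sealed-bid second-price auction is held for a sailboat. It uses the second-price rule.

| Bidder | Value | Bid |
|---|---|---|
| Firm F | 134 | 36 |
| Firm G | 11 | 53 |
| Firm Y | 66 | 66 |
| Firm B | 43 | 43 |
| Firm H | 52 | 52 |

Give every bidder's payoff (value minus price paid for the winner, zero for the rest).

Payoffs: Firm F 0, Firm G 0, Firm Y 13, Firm B 0, Firm H 0.

Ordered from highest: Firm Y 66, then Firm G 53, then Firm H 52, then Firm B 43, then Firm F 36.
Firm Y has the top bid and wins; the price is the second-highest bid, 53.
Firm Y's payoff = 66 − 53 = 13. All other bidders lose, so their payoff is 0.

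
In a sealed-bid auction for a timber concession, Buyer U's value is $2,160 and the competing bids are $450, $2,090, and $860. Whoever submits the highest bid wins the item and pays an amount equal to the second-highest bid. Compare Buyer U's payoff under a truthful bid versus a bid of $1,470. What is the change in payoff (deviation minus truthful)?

Change in payoff: -$70.

The highest competing bid is $2,090.
Bidding truthfully at $2,160: Buyer U has the top bid, wins, and pays the second-highest bid $2,090. Payoff = $2,160 − $2,090 = $70.
Bidding $1,470: the top bid is $2,090 (a rival), so Buyer U loses. Payoff = $0.
Change = $0 − $70 = -$70.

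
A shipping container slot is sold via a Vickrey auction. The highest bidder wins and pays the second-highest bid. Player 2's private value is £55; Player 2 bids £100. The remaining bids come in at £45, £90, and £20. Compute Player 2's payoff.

Payoff = -£35.

Highest competing bid: £90.
Player 2's bid £100 is the highest overall, so Player 2 wins and pays the second-highest bid, £90.
Payoff = value − price = £55 − £90 = -£35.
Overbidding won the item at a price above value — truthful bidding would have avoided this loss.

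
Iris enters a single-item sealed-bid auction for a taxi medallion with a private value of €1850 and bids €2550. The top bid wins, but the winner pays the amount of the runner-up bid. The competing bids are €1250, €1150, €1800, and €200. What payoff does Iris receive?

€50

Highest competing bid: €1800.
Iris's bid €2550 is the highest overall, so Iris wins and pays the second-highest bid, €1800.
Payoff = value − price = €1850 − €1800 = €50.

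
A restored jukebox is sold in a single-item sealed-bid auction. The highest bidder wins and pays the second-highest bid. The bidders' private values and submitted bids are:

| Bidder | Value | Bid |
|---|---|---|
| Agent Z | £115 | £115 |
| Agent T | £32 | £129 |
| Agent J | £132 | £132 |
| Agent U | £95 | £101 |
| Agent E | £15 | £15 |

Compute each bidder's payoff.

Sorted high to low: Agent J £132, then Agent T £129, then Agent Z £115, then Agent U £101, then Agent E £15.
Agent J has the top bid and wins; the price is the second-highest bid, £129.
Agent J's payoff = £132 − £129 = £3. All other bidders lose, so their payoff is 0.

Agent Z £0, Agent T £0, Agent J £3, Agent U £0, Agent E £0.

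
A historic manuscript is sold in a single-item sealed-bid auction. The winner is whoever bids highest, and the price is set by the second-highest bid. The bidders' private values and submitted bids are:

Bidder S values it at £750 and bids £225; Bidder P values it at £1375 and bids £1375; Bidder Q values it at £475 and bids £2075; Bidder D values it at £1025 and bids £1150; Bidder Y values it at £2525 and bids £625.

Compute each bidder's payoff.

Sorted high to low: Bidder Q £2075 > Bidder P £1375 > Bidder D £1150 > Bidder Y £625 > Bidder S £225.
Bidder Q has the top bid and wins; the price is the second-highest bid, £1375.
Bidder Q's payoff = £475 − £1375 = -£900. All other bidders lose, so their payoff is 0.

Bidder S £0, Bidder P £0, Bidder Q -£900, Bidder D £0, Bidder Y £0.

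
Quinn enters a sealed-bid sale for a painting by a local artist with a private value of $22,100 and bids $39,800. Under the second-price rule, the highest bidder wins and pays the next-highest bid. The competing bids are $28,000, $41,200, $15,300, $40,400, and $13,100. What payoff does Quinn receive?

Quinn's payoff: $0.

Highest competing bid: $41,200.
Quinn's bid $39,800 is not the highest, so Quinn loses, pays nothing, and earns zero payoff.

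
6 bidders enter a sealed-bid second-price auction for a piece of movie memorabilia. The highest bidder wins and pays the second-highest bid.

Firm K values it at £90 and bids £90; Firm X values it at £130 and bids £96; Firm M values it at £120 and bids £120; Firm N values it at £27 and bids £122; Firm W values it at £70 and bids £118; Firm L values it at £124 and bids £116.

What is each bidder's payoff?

Sorted high to low: Firm N £122, then Firm M £120, then Firm W £118, then Firm L £116, then Firm X £96, then Firm K £90.
Firm N has the top bid and wins; the price is the second-highest bid, £120.
Firm N's payoff = £27 − £120 = -£93. All other bidders lose, so their payoff is 0.

Payoffs: Firm K £0, Firm X £0, Firm M £0, Firm N -£93, Firm W £0, Firm L £0.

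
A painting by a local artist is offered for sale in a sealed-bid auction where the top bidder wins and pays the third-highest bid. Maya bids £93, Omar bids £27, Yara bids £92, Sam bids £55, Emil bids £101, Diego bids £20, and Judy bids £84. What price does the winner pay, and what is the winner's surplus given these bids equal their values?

The winner pays £92 for a surplus of £9.

Bids in descending order: Emil £101 > Maya £93 > Yara £92 > Judy £84 > Sam £55 > Omar £27 > Diego £20.
Emil is the highest bidder, so Emil wins.
Under the third-price rule, the price is the third-highest bid: £92.
Surplus = £101 − £92 = £9.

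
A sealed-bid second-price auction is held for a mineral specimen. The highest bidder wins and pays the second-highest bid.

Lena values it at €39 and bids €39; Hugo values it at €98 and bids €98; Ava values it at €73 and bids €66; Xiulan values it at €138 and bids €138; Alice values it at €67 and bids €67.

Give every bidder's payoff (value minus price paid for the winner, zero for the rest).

Payoffs: Lena €0, Hugo €0, Ava €0, Xiulan €40, Alice €0.

Ranking the bids: Xiulan €138 > Hugo €98 > Alice €67 > Ava €66 > Lena €39.
Xiulan has the top bid and wins; the price is the second-highest bid, €98.
Xiulan's payoff = €138 − €98 = €40. All other bidders lose, so their payoff is 0.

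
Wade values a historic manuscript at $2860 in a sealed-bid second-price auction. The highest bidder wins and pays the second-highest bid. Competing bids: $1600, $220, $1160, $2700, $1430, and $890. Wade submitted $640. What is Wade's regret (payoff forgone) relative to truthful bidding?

The highest competing bid is $2700.
Bidding truthfully at $2860: Wade has the top bid, wins, and pays the second-highest bid $2700. Payoff = $2860 − $2700 = $160.
Bidding $640: the top bid is $2700 (a rival), so Wade loses. Payoff = $0.
Regret = truthful payoff − actual payoff = $160 − $0 = $160.
Deviating from a truthful bid can only lose payoff in a second-price auction — never gain.

Payoff forgone: $160.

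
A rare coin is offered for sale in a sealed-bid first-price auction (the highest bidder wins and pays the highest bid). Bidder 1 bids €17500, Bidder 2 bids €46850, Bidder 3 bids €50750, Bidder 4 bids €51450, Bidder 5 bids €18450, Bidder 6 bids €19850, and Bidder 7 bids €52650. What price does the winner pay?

Bids in descending order: Bidder 7 €52650; Bidder 4 €51450; Bidder 3 €50750; Bidder 2 €46850; Bidder 6 €19850; Bidder 5 €18450; Bidder 1 €17500.
Bidder 7 is the highest bidder, so Bidder 7 wins.
Under the first-price rule, the price is the highest bid: €52650.

€52650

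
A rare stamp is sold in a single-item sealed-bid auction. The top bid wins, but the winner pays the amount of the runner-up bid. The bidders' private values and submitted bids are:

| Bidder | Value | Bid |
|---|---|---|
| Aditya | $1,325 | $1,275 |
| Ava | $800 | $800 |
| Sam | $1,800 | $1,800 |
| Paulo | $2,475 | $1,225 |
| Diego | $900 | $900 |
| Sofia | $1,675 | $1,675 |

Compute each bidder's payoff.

Ranking the bids: Sam $1,800 > Sofia $1,675 > Aditya $1,275 > Paulo $1,225 > Diego $900 > Ava $800.
Sam has the top bid and wins; the price is the second-highest bid, $1,675.
Sam's payoff = $1,800 − $1,675 = $125. All other bidders lose, so their payoff is 0.

Aditya $0, Ava $0, Sam $125, Paulo $0, Diego $0, Sofia $0.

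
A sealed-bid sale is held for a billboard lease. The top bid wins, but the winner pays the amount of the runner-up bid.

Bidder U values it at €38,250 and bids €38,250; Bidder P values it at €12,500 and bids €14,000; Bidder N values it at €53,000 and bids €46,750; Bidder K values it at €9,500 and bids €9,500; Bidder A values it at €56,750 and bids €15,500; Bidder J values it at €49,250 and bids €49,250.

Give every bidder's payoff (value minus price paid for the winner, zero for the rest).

Bidder U €0, Bidder P €0, Bidder N €0, Bidder K €0, Bidder A €0, Bidder J €2,500.

Bids in descending order: Bidder J €49,250 > Bidder N €46,750 > Bidder U €38,250 > Bidder A €15,500 > Bidder P €14,000 > Bidder K €9,500.
Bidder J has the top bid and wins; the price is the second-highest bid, €46,750.
Bidder J's payoff = €49,250 − €46,750 = €2,500. All other bidders lose, so their payoff is 0.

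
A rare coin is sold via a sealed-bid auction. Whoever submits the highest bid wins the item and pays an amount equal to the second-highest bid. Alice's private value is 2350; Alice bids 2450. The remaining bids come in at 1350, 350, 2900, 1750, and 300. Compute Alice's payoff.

Highest competing bid: 2900.
Alice's bid 2450 is not the highest, so Alice loses, pays nothing, and earns zero payoff.

Alice's payoff: 0.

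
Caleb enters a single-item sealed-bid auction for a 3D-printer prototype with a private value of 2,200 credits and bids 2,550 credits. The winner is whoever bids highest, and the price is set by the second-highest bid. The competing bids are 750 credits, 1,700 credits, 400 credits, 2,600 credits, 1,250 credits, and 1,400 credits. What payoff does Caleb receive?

Payoff = 0 credits.

Highest competing bid: 2,600 credits.
Caleb's bid 2,550 credits is not the highest, so Caleb loses, pays nothing, and earns zero payoff.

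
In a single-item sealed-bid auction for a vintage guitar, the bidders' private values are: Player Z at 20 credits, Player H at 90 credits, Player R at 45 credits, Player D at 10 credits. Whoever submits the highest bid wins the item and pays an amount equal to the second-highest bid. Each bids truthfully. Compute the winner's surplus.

Ordered from highest: Player H 90 credits, then Player R 45 credits, then Player Z 20 credits, then Player D 10 credits.
Player H wins with the top bid and pays the second-highest, 45 credits.
Surplus = 90 credits − 45 credits = 45 credits.

Surplus = 45 credits.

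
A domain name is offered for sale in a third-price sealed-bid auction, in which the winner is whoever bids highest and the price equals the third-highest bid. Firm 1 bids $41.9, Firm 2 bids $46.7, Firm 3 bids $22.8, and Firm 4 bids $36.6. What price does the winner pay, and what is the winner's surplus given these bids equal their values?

Sorted high to low: Firm 2 $46.7, then Firm 1 $41.9, then Firm 4 $36.6, then Firm 3 $22.8.
Firm 2 is the highest bidder, so Firm 2 wins.
Under the third-price rule, the price is the third-highest bid: $36.6.
Surplus = $46.7 − $36.6 = $10.1.

Price $36.6; surplus $10.1.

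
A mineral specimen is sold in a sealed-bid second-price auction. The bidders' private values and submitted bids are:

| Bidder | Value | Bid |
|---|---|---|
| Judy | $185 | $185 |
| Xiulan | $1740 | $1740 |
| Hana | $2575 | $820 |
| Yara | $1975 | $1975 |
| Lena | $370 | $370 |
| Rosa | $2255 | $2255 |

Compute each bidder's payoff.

Payoffs: Judy $0, Xiulan $0, Hana $0, Yara $0, Lena $0, Rosa $280.

Bids in descending order: Rosa $2255 > Yara $1975 > Xiulan $1740 > Hana $820 > Lena $370 > Judy $185.
Rosa has the top bid and wins; the price is the second-highest bid, $1975.
Rosa's payoff = $2255 − $1975 = $280. All other bidders lose, so their payoff is 0.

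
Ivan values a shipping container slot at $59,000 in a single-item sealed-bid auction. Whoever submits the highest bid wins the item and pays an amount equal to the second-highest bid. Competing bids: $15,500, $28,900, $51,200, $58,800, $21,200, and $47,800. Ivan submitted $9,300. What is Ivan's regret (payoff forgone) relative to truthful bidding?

The highest competing bid is $58,800.
Bidding truthfully at $59,000: Ivan has the top bid, wins, and pays the second-highest bid $58,800. Payoff = $59,000 − $58,800 = $200.
Bidding $9,300: the top bid is $58,800 (a rival), so Ivan loses. Payoff = $0.
Regret = truthful payoff − actual payoff = $200 − $0 = $200.
This is the dominant-strategy logic: truthful bidding weakly beats any alternative.

$200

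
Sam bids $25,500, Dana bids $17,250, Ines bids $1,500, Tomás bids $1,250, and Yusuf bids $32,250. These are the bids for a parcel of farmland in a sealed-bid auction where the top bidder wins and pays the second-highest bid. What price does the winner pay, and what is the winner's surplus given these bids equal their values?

Sorted high to low: Yusuf $32,250; Sam $25,500; Dana $17,250; Ines $1,500; Tomás $1,250.
Yusuf is the highest bidder, so Yusuf wins.
Under the second-price rule, the price is the second-highest bid: $25,500.
Surplus = $32,250 − $25,500 = $6,750.

Price $25,500; surplus $6,750.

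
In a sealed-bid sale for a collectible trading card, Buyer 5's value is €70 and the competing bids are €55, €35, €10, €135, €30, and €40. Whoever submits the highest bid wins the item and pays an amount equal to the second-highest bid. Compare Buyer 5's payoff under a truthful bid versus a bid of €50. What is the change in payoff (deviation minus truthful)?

The highest competing bid is €135.
Bidding truthfully at €70: the top bid is €135 (a rival), so Buyer 5 loses. Payoff = €0.
Bidding €50: the top bid is €135 (a rival), so Buyer 5 loses. Payoff = €0.
Change = €0 − €0 = €0.

Change in payoff: €0.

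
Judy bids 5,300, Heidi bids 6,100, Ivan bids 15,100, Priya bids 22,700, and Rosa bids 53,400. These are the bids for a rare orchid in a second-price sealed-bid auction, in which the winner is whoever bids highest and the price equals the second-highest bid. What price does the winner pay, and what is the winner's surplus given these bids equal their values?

Price 22,700; surplus 30,700.

Sorted high to low: Rosa 53,400, then Priya 22,700, then Ivan 15,100, then Heidi 6,100, then Judy 5,300.
Rosa is the highest bidder, so Rosa wins.
Under the second-price rule, the price is the second-highest bid: 22,700.
Surplus = 53,400 − 22,700 = 30,700.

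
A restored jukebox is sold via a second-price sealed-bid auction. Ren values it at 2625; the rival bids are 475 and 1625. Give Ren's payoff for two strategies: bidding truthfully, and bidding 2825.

Truthful: 1000; alternative: 1000.

The highest competing bid is 1625.
Bidding truthfully at 2625: Ren has the top bid, wins, and pays the second-highest bid 1625. Payoff = 2625 − 1625 = 1000.
Bidding 2825: Ren has the top bid, wins, and pays the second-highest bid 1625. Payoff = 2625 − 1625 = 1000.
The bid only affects whether you win, not the price — here both bids land on the same side of the top rival bid, so the deviation is payoff-neutral.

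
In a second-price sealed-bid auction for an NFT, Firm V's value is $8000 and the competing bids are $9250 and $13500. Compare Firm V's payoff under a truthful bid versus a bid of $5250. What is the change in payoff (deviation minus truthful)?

$0

The highest competing bid is $13500.
Bidding truthfully at $8000: the top bid is $13500 (a rival), so Firm V loses. Payoff = $0.
Bidding $5250: the top bid is $13500 (a rival), so Firm V loses. Payoff = $0.
Change = $0 − $0 = $0.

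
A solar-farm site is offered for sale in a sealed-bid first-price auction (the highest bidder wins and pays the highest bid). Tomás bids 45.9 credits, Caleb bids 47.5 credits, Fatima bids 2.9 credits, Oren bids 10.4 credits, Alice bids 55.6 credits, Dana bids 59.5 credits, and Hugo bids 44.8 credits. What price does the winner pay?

59.5 credits

Bids in descending order: Dana 59.5 credits; Alice 55.6 credits; Caleb 47.5 credits; Tomás 45.9 credits; Hugo 44.8 credits; Oren 10.4 credits; Fatima 2.9 credits.
Dana is the highest bidder, so Dana wins.
Under the first-price rule, the price is the highest bid: 59.5 credits.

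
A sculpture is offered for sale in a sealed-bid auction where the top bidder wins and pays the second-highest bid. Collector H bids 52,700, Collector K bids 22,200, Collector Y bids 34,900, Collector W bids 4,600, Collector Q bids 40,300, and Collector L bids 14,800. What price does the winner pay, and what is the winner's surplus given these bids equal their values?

Price 40,300; surplus 12,400.

Bids in descending order: Collector H 52,700 > Collector Q 40,300 > Collector Y 34,900 > Collector K 22,200 > Collector L 14,800 > Collector W 4,600.
Collector H is the highest bidder, so Collector H wins.
Under the second-price rule, the price is the second-highest bid: 40,300.
Surplus = 52,700 − 40,300 = 12,400.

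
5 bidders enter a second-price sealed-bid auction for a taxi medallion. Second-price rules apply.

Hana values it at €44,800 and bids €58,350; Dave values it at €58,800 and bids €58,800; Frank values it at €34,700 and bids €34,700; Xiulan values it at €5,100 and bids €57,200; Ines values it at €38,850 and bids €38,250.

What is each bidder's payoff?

Sorted high to low: Dave €58,800 > Hana €58,350 > Xiulan €57,200 > Ines €38,250 > Frank €34,700.
Dave has the top bid and wins; the price is the second-highest bid, €58,350.
Dave's payoff = €58,800 − €58,350 = €450. All other bidders lose, so their payoff is 0.

Payoffs: Hana €0, Dave €450, Frank €0, Xiulan €0, Ines €0.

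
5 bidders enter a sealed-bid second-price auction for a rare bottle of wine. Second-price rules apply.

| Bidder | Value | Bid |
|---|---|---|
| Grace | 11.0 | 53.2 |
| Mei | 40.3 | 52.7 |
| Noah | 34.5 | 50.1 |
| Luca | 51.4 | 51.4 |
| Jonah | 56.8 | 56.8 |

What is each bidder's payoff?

Sorted high to low: Jonah 56.8 > Grace 53.2 > Mei 52.7 > Luca 51.4 > Noah 50.1.
Jonah has the top bid and wins; the price is the second-highest bid, 53.2.
Jonah's payoff = 56.8 − 53.2 = 3.6. All other bidders lose, so their payoff is 0.

Grace 0.0, Mei 0.0, Noah 0.0, Luca 0.0, Jonah 3.6.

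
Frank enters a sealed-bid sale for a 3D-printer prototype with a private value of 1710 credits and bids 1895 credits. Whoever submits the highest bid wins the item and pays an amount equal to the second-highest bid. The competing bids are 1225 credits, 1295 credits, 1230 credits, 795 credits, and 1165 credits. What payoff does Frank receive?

Frank's payoff: 415 credits.

Highest competing bid: 1295 credits.
Frank's bid 1895 credits is the highest overall, so Frank wins and pays the second-highest bid, 1295 credits.
Payoff = value − price = 1710 credits − 1295 credits = 415 credits.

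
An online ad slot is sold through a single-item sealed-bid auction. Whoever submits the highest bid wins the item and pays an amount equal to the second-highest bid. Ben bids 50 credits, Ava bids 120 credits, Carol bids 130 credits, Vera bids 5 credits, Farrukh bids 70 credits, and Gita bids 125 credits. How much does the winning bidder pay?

Bids in descending order: Carol 130 credits; Gita 125 credits; Ava 120 credits; Farrukh 70 credits; Ben 50 credits; Vera 5 credits.
Carol has the highest bid, so Carol wins.
The second-highest bid is 125 credits, so that is what Carol pays.

125 credits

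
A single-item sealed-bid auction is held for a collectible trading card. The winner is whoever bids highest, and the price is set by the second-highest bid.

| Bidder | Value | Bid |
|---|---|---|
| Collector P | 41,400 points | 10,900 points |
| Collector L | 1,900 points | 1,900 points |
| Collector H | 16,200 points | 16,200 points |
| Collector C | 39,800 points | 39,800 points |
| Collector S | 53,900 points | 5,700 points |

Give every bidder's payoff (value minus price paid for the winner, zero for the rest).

Ranking the bids: Collector C 39,800 points, then Collector H 16,200 points, then Collector P 10,900 points, then Collector S 5,700 points, then Collector L 1,900 points.
Collector C has the top bid and wins; the price is the second-highest bid, 16,200 points.
Collector C's payoff = 39,800 points − 16,200 points = 23,600 points. All other bidders lose, so their payoff is 0.

Collector P 0 points, Collector L 0 points, Collector H 0 points, Collector C 23,600 points, Collector S 0 points.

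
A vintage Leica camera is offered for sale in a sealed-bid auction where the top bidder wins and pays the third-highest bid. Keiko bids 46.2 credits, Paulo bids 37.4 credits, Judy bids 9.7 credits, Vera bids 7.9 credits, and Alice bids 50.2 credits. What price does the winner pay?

Ordered from highest: Alice 50.2 credits > Keiko 46.2 credits > Paulo 37.4 credits > Judy 9.7 credits > Vera 7.9 credits.
Alice is the highest bidder, so Alice wins.
Under the third-price rule, the price is the third-highest bid: 37.4 credits.

Price paid: 37.4 credits.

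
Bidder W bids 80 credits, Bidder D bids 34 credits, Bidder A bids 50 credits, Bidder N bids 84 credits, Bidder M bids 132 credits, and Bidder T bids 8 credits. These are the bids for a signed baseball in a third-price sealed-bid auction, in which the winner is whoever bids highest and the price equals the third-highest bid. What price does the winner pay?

The winner pays 80 credits.

Bids in descending order: Bidder M 132 credits > Bidder N 84 credits > Bidder W 80 credits > Bidder A 50 credits > Bidder D 34 credits > Bidder T 8 credits.
Bidder M is the highest bidder, so Bidder M wins.
Under the third-price rule, the price is the third-highest bid: 80 credits.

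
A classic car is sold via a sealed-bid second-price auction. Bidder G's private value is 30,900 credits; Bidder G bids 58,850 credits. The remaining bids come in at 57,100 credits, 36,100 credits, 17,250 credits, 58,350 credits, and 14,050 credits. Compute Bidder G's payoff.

-27,450 credits

Highest competing bid: 58,350 credits.
Bidder G's bid 58,850 credits is the highest overall, so Bidder G wins and pays the second-highest bid, 58,350 credits.
Payoff = value − price = 30,900 credits − 58,350 credits = -27,450 credits.
Overbidding won the item at a price above value — truthful bidding would have avoided this loss.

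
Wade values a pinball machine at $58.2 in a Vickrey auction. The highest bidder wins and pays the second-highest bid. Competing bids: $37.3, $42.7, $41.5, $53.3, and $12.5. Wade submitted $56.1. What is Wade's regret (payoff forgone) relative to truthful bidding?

The highest competing bid is $53.3.
Bidding truthfully at $58.2: Wade has the top bid, wins, and pays the second-highest bid $53.3. Payoff = $58.2 − $53.3 = $4.9.
Bidding $56.1: Wade has the top bid, wins, and pays the second-highest bid $53.3. Payoff = $58.2 − $53.3 = $4.9.
Regret = truthful payoff − actual payoff = $4.9 − $4.9 = $0.0.

$0.0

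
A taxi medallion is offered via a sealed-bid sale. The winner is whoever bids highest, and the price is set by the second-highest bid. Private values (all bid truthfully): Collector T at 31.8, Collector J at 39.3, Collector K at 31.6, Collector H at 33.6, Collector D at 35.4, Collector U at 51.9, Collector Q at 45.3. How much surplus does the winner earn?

6.6

Ordered from highest: Collector U 51.9 > Collector Q 45.3 > Collector J 39.3 > Collector D 35.4 > Collector H 33.6 > Collector T 31.8 > Collector K 31.6.
Collector U wins with the top bid and pays the second-highest, 45.3.
Surplus = 51.9 − 45.3 = 6.6.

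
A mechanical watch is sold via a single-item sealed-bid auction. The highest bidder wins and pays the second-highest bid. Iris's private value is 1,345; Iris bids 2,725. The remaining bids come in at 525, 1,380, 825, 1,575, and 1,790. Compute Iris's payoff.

Highest competing bid: 1,790.
Iris's bid 2,725 is the highest overall, so Iris wins and pays the second-highest bid, 1,790.
Payoff = value − price = 1,345 − 1,790 = -445.
Overbidding won the item at a price above value — truthful bidding would have avoided this loss.

Iris's payoff: -445.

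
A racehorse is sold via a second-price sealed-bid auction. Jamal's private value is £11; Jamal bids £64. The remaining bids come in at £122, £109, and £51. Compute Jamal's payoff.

£0

Highest competing bid: £122.
Jamal's bid £64 is not the highest, so Jamal loses, pays nothing, and earns zero payoff.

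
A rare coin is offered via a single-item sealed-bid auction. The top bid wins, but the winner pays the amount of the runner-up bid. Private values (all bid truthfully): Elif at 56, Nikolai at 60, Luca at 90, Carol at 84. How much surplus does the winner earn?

Ordered from highest: Luca 90, then Carol 84, then Nikolai 60, then Elif 56.
Luca wins with the top bid and pays the second-highest, 84.
Surplus = 90 − 84 = 6.

Surplus = 6.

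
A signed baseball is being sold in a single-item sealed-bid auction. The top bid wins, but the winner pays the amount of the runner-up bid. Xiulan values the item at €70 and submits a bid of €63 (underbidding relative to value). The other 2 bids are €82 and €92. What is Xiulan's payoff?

Highest competing bid: €92.
Xiulan's bid €63 is not the highest, so Xiulan loses, pays nothing, and earns zero payoff.

€0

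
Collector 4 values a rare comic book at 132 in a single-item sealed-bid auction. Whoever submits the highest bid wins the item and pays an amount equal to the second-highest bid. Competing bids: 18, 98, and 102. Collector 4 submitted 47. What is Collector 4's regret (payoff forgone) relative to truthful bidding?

The highest competing bid is 102.
Bidding truthfully at 132: Collector 4 has the top bid, wins, and pays the second-highest bid 102. Payoff = 132 − 102 = 30.
Bidding 47: the top bid is 102 (a rival), so Collector 4 loses. Payoff = 0.
Regret = truthful payoff − actual payoff = 30 − 0 = 30.

30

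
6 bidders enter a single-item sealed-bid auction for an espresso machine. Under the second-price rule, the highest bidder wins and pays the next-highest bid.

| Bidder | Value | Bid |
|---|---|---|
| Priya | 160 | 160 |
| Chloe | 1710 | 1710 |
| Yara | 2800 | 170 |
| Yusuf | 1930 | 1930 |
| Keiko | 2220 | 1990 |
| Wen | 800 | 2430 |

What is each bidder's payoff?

Ranking the bids: Wen 2430 > Keiko 1990 > Yusuf 1930 > Chloe 1710 > Yara 170 > Priya 160.
Wen has the top bid and wins; the price is the second-highest bid, 1990.
Wen's payoff = 800 − 1990 = -1190. All other bidders lose, so their payoff is 0.

Payoffs: Priya 0, Chloe 0, Yara 0, Yusuf 0, Keiko 0, Wen -1190.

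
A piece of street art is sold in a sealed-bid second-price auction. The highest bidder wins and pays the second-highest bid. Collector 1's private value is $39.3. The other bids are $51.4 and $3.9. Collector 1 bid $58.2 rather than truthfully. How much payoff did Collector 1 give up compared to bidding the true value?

Payoff forgone: $12.1.

The highest competing bid is $51.4.
Bidding truthfully at $39.3: the top bid is $51.4 (a rival), so Collector 1 loses. Payoff = $0.0.
Bidding $58.2: Collector 1 has the top bid, wins, and pays the second-highest bid $51.4. Payoff = $39.3 − $51.4 = -$12.1.
Regret = truthful payoff − actual payoff = $0.0 − -$12.1 = $12.1.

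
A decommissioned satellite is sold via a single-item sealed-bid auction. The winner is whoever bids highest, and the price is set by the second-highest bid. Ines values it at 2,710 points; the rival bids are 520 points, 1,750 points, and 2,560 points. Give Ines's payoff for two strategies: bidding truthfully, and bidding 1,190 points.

(a) 150 points  (b) 0 points

The highest competing bid is 2,560 points.
Bidding truthfully at 2,710 points: Ines has the top bid, wins, and pays the second-highest bid 2,560 points. Payoff = 2,710 points − 2,560 points = 150 points.
Bidding 1,190 points: the top bid is 2,560 points (a rival), so Ines loses. Payoff = 0 points.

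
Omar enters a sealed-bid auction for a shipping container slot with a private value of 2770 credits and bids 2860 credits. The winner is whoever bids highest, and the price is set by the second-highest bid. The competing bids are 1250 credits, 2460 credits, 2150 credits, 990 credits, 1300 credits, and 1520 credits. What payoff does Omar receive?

Omar's payoff: 310 credits.

Highest competing bid: 2460 credits.
Omar's bid 2860 credits is the highest overall, so Omar wins and pays the second-highest bid, 2460 credits.
Payoff = value − price = 2770 credits − 2460 credits = 310 credits.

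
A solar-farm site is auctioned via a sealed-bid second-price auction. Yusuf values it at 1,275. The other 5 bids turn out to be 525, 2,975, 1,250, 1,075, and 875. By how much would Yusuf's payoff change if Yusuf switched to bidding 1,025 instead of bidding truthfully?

The highest competing bid is 2,975.
Bidding truthfully at 1,275: the top bid is 2,975 (a rival), so Yusuf loses. Payoff = 0.
Bidding 1,025: the top bid is 2,975 (a rival), so Yusuf loses. Payoff = 0.
Change = 0 − 0 = 0.

Payoff change: 0.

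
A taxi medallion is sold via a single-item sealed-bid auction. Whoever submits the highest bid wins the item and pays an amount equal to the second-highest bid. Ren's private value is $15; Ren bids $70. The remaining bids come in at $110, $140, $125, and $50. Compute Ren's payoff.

$0

Highest competing bid: $140.
Ren's bid $70 is not the highest, so Ren loses, pays nothing, and earns zero payoff.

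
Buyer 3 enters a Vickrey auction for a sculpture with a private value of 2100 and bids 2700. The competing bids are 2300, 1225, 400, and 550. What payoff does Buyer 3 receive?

Highest competing bid: 2300.
Buyer 3's bid 2700 is the highest overall, so Buyer 3 wins and pays the second-highest bid, 2300.
Payoff = value − price = 2100 − 2300 = -200.
Overbidding won the item at a price above value — truthful bidding would have avoided this loss.

-200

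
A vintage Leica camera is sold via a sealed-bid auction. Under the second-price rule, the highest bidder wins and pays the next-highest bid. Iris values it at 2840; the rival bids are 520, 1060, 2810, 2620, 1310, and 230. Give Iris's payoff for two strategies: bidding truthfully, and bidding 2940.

Truthful: 30; alternative: 30.

The highest competing bid is 2810.
Bidding truthfully at 2840: Iris has the top bid, wins, and pays the second-highest bid 2810. Payoff = 2840 − 2810 = 30.
Bidding 2940: Iris has the top bid, wins, and pays the second-highest bid 2810. Payoff = 2840 − 2810 = 30.
The bid only affects whether you win, not the price — here both bids land on the same side of the top rival bid, so the deviation is payoff-neutral.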